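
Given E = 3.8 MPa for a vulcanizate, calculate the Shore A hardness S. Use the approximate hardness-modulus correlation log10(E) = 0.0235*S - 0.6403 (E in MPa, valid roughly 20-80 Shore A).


log10(E) = 0.0235*S - 0.6403  =>  S = (log10(E) + 0.6403) / 0.0235
log10(3.8) = 0.579784
S = (0.579784 + 0.6403) / 0.0235 = 1.220084 / 0.0235
S = 51.9

Shore A = 51.9


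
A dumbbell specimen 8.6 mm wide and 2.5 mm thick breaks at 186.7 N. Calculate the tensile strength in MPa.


Area = width * thickness = 8.6 * 2.5 = 21.5 mm^2
TS = force / area = 186.7 / 21.5 = 8.68 MPa

8.68 MPa


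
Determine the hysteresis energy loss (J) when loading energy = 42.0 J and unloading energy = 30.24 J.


Hysteresis loss = loading - unloading
= 42.0 - 30.24
= 11.76 J

11.76 J


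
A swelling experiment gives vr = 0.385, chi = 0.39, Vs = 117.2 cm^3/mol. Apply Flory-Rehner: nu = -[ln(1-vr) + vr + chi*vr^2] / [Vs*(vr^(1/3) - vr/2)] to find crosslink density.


ln(1 - vr) = ln(1 - 0.385) = -0.4861
Numerator = -((-0.4861) + 0.385 + 0.39 * 0.385^2) = 0.0433
Denominator = 117.2 * (0.385^(1/3) - 0.385/2) = 62.6995
nu = 0.0433 / 62.6995 = 6.9100e-04 mol/cm^3

6.9100e-04 mol/cm^3


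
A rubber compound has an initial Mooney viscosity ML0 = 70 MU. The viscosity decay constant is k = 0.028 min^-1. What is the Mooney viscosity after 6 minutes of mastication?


ML = ML0 * exp(-k * t)
ML = 70 * exp(-0.028 * 6)
ML = 70 * 0.8454
ML = 59.17 MU

59.17 MU


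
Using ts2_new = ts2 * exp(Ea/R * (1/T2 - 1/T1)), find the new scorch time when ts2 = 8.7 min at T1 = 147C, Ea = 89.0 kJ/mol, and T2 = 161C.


Convert temperatures: T1 = 147 + 273.15 = 420.15 K, T2 = 161 + 273.15 = 434.15 K
ts2_new = 8.7 * exp(89000 / 8.314 * (1/434.15 - 1/420.15))
1/T2 - 1/T1 = -7.6751e-05
ts2_new = 3.83 min

3.83 min


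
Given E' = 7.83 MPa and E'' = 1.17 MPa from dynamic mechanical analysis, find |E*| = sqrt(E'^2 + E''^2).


|E*| = sqrt(E'^2 + E''^2)
= sqrt(7.83^2 + 1.17^2)
= sqrt(61.3089 + 1.3689)
= 7.917 MPa

7.917 MPa


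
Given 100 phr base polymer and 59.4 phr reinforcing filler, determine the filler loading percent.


Filler % = filler / (rubber + filler) * 100
= 59.4 / (100 + 59.4) * 100
= 59.4 / 159.4 * 100
= 37.26%

37.26%


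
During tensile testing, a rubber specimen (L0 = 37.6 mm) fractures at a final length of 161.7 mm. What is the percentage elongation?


Elongation = (Lf - L0) / L0 * 100
= (161.7 - 37.6) / 37.6 * 100
= 124.1 / 37.6 * 100
= 330.1%

330.1%


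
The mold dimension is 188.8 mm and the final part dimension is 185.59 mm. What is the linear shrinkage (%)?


Shrinkage = (mold - part) / mold * 100
= (188.8 - 185.59) / 188.8 * 100
= 3.21 / 188.8 * 100
= 1.7%

1.7%


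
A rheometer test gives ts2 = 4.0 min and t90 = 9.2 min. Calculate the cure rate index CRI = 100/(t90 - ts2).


CRI = 100 / (t90 - ts2)
= 100 / (9.2 - 4.0)
= 100 / 5.2
= 19.23 min^-1

19.23 min^-1


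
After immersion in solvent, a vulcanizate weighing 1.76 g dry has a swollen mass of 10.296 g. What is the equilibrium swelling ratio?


Q = W_swollen / W_dry
Q = 10.296 / 1.76
Q = 5.85

Q = 5.85


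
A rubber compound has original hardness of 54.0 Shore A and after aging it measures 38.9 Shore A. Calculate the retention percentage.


Retention = aged / original * 100
= 38.9 / 54.0 * 100
= 72.0%

72.0%


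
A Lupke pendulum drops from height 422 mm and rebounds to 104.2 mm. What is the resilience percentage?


Resilience = h_rebound / h_drop * 100
= 104.2 / 422 * 100
= 24.7%

24.7%


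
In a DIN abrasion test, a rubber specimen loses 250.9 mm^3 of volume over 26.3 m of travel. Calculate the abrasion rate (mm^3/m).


Rate = volume_loss / distance
= 250.9 / 26.3
= 9.54 mm^3/m

9.54 mm^3/m


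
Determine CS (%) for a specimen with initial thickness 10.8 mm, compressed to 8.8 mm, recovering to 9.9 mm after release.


CS = (t0 - recovered) / (t0 - ts) * 100
= (10.8 - 9.9) / (10.8 - 8.8) * 100
= 0.9 / 2.0 * 100
= 45.0%

45.0%


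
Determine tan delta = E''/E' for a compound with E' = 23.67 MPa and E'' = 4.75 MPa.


tan delta = E'' / E'
= 4.75 / 23.67
= 0.2007

tan delta = 0.2007


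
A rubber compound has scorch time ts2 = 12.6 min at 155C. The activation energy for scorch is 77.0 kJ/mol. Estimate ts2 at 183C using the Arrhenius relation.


Convert temperatures: T1 = 155 + 273.15 = 428.15 K, T2 = 183 + 273.15 = 456.15 K
ts2_new = 12.6 * exp(77000 / 8.314 * (1/456.15 - 1/428.15))
1/T2 - 1/T1 = -1.4337e-04
ts2_new = 3.34 min

3.34 min


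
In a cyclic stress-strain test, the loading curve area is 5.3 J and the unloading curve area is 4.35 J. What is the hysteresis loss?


Hysteresis loss = loading - unloading
= 5.3 - 4.35
= 0.95 J

0.95 J


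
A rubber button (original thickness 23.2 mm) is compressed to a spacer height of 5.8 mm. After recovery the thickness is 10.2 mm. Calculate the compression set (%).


CS = (t0 - recovered) / (t0 - ts) * 100
= (23.2 - 10.2) / (23.2 - 5.8) * 100
= 13.0 / 17.4 * 100
= 74.7%

74.7%


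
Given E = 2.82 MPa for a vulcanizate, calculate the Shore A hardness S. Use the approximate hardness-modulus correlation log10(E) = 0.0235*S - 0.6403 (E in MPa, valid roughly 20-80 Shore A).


log10(E) = 0.0235*S - 0.6403  =>  S = (log10(E) + 0.6403) / 0.0235
log10(2.82) = 0.450249
S = (0.450249 + 0.6403) / 0.0235 = 1.090549 / 0.0235
S = 46.4

Shore A = 46.4


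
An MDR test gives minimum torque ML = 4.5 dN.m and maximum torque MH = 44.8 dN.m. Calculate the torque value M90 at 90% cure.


M90 = ML + 0.9 * (MH - ML)
M90 = 4.5 + 0.9 * (44.8 - 4.5)
M90 = 4.5 + 0.9 * 40.3
M90 = 40.77 dN.m

40.77 dN.m


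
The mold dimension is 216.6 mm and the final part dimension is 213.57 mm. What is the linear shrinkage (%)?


Shrinkage = (mold - part) / mold * 100
= (216.6 - 213.57) / 216.6 * 100
= 3.03 / 216.6 * 100
= 1.4%

1.4%


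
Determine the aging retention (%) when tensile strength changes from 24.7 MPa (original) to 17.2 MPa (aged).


Retention = aged / original * 100
= 17.2 / 24.7 * 100
= 69.6%

69.6%


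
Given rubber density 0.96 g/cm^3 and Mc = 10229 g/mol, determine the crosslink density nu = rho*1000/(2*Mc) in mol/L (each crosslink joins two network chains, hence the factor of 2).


nu = rho * 1000 / (2 * Mc)
nu = 0.96 * 1000 / (2 * 10229)
nu = 960.0 / 20458
nu = 0.0469 mol/L

0.0469 mol/L


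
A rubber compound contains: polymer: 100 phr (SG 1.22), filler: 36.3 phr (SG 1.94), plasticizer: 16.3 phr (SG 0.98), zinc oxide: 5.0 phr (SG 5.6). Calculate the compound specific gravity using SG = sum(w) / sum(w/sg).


Sum of weights = 157.6
Volume contributions:
  polymer: 100/1.22 = 81.9672
  filler: 36.3/1.94 = 18.7113
  plasticizer: 16.3/0.98 = 16.6327
  zinc oxide: 5.0/5.6 = 0.8929
Sum of volumes = 118.2041
SG = 157.6 / 118.2041 = 1.333

SG = 1.333


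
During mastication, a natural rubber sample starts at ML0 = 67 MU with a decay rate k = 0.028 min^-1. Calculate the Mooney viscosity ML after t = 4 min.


ML = ML0 * exp(-k * t)
ML = 67 * exp(-0.028 * 4)
ML = 67 * 0.8940
ML = 59.9 MU

59.9 MU


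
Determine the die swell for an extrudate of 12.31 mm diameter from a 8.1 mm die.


Die swell ratio = D_extrudate / D_die
= 12.31 / 8.1
= 1.52

Die swell = 1.52


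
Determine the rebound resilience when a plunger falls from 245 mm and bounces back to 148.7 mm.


Resilience = h_rebound / h_drop * 100
= 148.7 / 245 * 100
= 60.7%

60.7%


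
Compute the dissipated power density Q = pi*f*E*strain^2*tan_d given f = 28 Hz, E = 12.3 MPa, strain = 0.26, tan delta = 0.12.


Q = pi * f * E * strain^2 * tan_d
= pi * 28 * 12.3 * 0.26^2 * 0.12
= pi * 28 * 12.3 * 0.0676 * 0.12
= 8.7769

Q = 8.7769


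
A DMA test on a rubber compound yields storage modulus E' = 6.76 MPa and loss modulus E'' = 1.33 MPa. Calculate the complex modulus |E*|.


|E*| = sqrt(E'^2 + E''^2)
= sqrt(6.76^2 + 1.33^2)
= sqrt(45.6976 + 1.7689)
= 6.89 MPa

6.89 MPa


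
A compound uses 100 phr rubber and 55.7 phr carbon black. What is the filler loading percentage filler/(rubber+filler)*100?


Filler % = filler / (rubber + filler) * 100
= 55.7 / (100 + 55.7) * 100
= 55.7 / 155.7 * 100
= 35.77%

35.77%


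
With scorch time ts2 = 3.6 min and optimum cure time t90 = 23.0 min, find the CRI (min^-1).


CRI = 100 / (t90 - ts2)
= 100 / (23.0 - 3.6)
= 100 / 19.4
= 5.15 min^-1

5.15 min^-1


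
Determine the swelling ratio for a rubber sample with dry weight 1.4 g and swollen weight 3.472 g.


Q = W_swollen / W_dry
Q = 3.472 / 1.4
Q = 2.48

Q = 2.48


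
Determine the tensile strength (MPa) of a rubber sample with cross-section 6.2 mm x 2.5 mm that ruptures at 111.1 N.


Area = width * thickness = 6.2 * 2.5 = 15.5 mm^2
TS = force / area = 111.1 / 15.5 = 7.17 MPa

7.17 MPa


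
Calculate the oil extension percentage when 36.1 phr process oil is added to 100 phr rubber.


Oil % = oil / (100 + oil) * 100
= 36.1 / (100 + 36.1) * 100
= 36.1 / 136.1 * 100
= 26.52%

26.52%


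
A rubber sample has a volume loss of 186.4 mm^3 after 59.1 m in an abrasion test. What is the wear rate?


Rate = volume_loss / distance
= 186.4 / 59.1
= 3.154 mm^3/m

3.154 mm^3/m


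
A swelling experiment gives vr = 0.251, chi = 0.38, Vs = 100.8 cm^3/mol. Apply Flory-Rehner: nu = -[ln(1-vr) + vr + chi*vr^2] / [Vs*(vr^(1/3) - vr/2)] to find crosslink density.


ln(1 - vr) = ln(1 - 0.251) = -0.2890
Numerator = -((-0.2890) + 0.251 + 0.38 * 0.251^2) = 0.0141
Denominator = 100.8 * (0.251^(1/3) - 0.251/2) = 50.9342
nu = 0.0141 / 50.9342 = 2.7636e-04 mol/cm^3

2.7636e-04 mol/cm^3


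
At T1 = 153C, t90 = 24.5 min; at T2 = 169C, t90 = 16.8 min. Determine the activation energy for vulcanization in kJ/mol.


T1 = 426.15 K, T2 = 442.15 K
1/T1 - 1/T2 = 8.4916e-05
ln(t1/t2) = ln(24.5/16.8) = 0.3773
Ea = 8.314 * 0.3773 / 8.4916e-05 = 36940.4622 J/mol
Ea = 36.94 kJ/mol

36.94 kJ/mol


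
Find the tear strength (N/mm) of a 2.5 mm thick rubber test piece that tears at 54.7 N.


Tear strength = force / thickness
= 54.7 / 2.5
= 21.88 N/mm

21.88 N/mm


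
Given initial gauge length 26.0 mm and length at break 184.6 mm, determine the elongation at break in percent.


Elongation = (Lf - L0) / L0 * 100
= (184.6 - 26.0) / 26.0 * 100
= 158.6 / 26.0 * 100
= 610.0%

610.0%


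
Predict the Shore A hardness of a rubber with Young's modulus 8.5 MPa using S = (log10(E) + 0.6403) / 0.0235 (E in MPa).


log10(E) = 0.0235*S - 0.6403  =>  S = (log10(E) + 0.6403) / 0.0235
log10(8.5) = 0.929419
S = (0.929419 + 0.6403) / 0.0235 = 1.569719 / 0.0235
S = 66.8

Shore A = 66.8


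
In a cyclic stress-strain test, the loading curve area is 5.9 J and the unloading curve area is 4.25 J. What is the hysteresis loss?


Hysteresis loss = loading - unloading
= 5.9 - 4.25
= 1.65 J

1.65 J


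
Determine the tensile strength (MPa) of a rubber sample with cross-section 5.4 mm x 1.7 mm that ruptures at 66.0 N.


Area = width * thickness = 5.4 * 1.7 = 9.18 mm^2
TS = force / area = 66.0 / 9.18 = 7.19 MPa

7.19 MPa


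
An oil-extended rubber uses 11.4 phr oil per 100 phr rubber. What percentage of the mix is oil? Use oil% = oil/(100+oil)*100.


Oil % = oil / (100 + oil) * 100
= 11.4 / (100 + 11.4) * 100
= 11.4 / 111.4 * 100
= 10.23%

10.23%


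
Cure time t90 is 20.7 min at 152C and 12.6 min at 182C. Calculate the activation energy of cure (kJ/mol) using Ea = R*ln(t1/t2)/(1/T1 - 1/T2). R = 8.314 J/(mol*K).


T1 = 425.15 K, T2 = 455.15 K
1/T1 - 1/T2 = 1.5503e-04
ln(t1/t2) = ln(20.7/12.6) = 0.4964
Ea = 8.314 * 0.4964 / 1.5503e-04 = 26622.5431 J/mol
Ea = 26.62 kJ/mol

26.62 kJ/mol


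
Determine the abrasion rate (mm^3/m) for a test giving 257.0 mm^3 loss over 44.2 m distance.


Rate = volume_loss / distance
= 257.0 / 44.2
= 5.814 mm^3/m

5.814 mm^3/m


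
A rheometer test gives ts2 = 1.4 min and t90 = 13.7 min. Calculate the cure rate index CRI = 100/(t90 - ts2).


CRI = 100 / (t90 - ts2)
= 100 / (13.7 - 1.4)
= 100 / 12.3
= 8.13 min^-1

8.13 min^-1


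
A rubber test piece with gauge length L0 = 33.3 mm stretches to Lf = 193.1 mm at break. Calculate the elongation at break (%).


Elongation = (Lf - L0) / L0 * 100
= (193.1 - 33.3) / 33.3 * 100
= 159.8 / 33.3 * 100
= 479.9%

479.9%


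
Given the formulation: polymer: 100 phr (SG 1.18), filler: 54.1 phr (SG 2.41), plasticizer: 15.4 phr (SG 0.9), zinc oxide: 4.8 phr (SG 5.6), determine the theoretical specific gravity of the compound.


Sum of weights = 174.3
Volume contributions:
  polymer: 100/1.18 = 84.7458
  filler: 54.1/2.41 = 22.4481
  plasticizer: 15.4/0.9 = 17.1111
  zinc oxide: 4.8/5.6 = 0.8571
Sum of volumes = 125.1621
SG = 174.3 / 125.1621 = 1.393

SG = 1.393


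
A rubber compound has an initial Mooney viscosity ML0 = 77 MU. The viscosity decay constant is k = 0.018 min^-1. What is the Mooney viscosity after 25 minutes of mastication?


ML = ML0 * exp(-k * t)
ML = 77 * exp(-0.018 * 25)
ML = 77 * 0.6376
ML = 49.1 MU

49.1 MU


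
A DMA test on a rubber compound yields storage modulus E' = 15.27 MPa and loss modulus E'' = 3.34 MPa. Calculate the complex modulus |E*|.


|E*| = sqrt(E'^2 + E''^2)
= sqrt(15.27^2 + 3.34^2)
= sqrt(233.1729 + 11.1556)
= 15.631 MPa

15.631 MPa


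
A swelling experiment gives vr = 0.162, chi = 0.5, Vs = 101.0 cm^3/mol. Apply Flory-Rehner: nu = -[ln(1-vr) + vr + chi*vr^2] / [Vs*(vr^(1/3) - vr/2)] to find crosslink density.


ln(1 - vr) = ln(1 - 0.162) = -0.1767
Numerator = -((-0.1767) + 0.162 + 0.5 * 0.162^2) = 0.0016
Denominator = 101.0 * (0.162^(1/3) - 0.162/2) = 46.8778
nu = 0.0016 / 46.8778 = 3.4455e-05 mol/cm^3

3.4455e-05 mol/cm^3


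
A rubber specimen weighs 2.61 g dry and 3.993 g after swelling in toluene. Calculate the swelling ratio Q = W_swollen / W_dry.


Q = W_swollen / W_dry
Q = 3.993 / 2.61
Q = 1.53

Q = 1.53


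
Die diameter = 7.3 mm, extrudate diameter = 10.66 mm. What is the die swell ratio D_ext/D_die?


Die swell ratio = D_extrudate / D_die
= 10.66 / 7.3
= 1.46

Die swell = 1.46


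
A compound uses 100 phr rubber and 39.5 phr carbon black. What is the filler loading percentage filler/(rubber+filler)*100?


Filler % = filler / (rubber + filler) * 100
= 39.5 / (100 + 39.5) * 100
= 39.5 / 139.5 * 100
= 28.32%

28.32%


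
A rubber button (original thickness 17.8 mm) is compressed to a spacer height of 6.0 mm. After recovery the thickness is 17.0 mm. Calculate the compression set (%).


CS = (t0 - recovered) / (t0 - ts) * 100
= (17.8 - 17.0) / (17.8 - 6.0) * 100
= 0.8 / 11.8 * 100
= 6.8%

6.8%


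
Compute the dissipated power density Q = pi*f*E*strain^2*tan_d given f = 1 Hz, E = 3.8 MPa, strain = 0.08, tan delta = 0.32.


Q = pi * f * E * strain^2 * tan_d
= pi * 1 * 3.8 * 0.08^2 * 0.32
= pi * 1 * 3.8 * 0.0064 * 0.32
= 0.0244

Q = 0.0244


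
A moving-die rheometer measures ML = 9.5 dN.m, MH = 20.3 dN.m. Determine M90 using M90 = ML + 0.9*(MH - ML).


M90 = ML + 0.9 * (MH - ML)
M90 = 9.5 + 0.9 * (20.3 - 9.5)
M90 = 9.5 + 0.9 * 10.8
M90 = 19.22 dN.m

19.22 dN.m


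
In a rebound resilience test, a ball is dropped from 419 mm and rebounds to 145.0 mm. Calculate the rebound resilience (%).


Resilience = h_rebound / h_drop * 100
= 145.0 / 419 * 100
= 34.6%

34.6%


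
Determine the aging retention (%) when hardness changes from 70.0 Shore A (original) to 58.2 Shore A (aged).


Retention = aged / original * 100
= 58.2 / 70.0 * 100
= 83.1%

83.1%


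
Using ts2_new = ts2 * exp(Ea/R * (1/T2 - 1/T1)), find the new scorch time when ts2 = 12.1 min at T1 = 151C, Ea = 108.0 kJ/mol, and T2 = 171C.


Convert temperatures: T1 = 151 + 273.15 = 424.15 K, T2 = 171 + 273.15 = 444.15 K
ts2_new = 12.1 * exp(108000 / 8.314 * (1/444.15 - 1/424.15))
1/T2 - 1/T1 = -1.0616e-04
ts2_new = 3.05 min

3.05 min


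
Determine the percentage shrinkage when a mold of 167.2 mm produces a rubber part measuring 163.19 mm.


Shrinkage = (mold - part) / mold * 100
= (167.2 - 163.19) / 167.2 * 100
= 4.01 / 167.2 * 100
= 2.4%

2.4%


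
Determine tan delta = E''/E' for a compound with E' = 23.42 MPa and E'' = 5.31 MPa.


tan delta = E'' / E'
= 5.31 / 23.42
= 0.2267

tan delta = 0.2267


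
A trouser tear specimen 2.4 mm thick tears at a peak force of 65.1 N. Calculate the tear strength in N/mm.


Tear strength = force / thickness
= 65.1 / 2.4
= 27.12 N/mm

27.12 N/mm


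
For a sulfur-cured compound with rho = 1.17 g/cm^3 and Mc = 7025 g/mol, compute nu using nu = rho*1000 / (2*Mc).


nu = rho * 1000 / (2 * Mc)
nu = 1.17 * 1000 / (2 * 7025)
nu = 1170.0 / 14050
nu = 0.0833 mol/L

0.0833 mol/L


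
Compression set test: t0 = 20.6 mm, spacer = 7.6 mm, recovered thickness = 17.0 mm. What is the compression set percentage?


CS = (t0 - recovered) / (t0 - ts) * 100
= (20.6 - 17.0) / (20.6 - 7.6) * 100
= 3.6 / 13.0 * 100
= 27.7%

27.7%


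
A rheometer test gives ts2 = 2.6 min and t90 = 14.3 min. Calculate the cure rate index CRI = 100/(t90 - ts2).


CRI = 100 / (t90 - ts2)
= 100 / (14.3 - 2.6)
= 100 / 11.7
= 8.55 min^-1

8.55 min^-1


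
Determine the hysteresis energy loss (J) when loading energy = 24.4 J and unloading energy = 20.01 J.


Hysteresis loss = loading - unloading
= 24.4 - 20.01
= 4.39 J

4.39 J


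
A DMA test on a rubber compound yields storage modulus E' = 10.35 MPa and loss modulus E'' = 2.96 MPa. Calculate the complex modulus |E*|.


|E*| = sqrt(E'^2 + E''^2)
= sqrt(10.35^2 + 2.96^2)
= sqrt(107.1225 + 8.7616)
= 10.765 MPa

10.765 MPa


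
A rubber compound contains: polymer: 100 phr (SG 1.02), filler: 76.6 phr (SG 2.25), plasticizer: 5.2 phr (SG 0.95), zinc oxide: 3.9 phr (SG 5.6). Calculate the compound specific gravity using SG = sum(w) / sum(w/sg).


Sum of weights = 185.7
Volume contributions:
  polymer: 100/1.02 = 98.0392
  filler: 76.6/2.25 = 34.0444
  plasticizer: 5.2/0.95 = 5.4737
  zinc oxide: 3.9/5.6 = 0.6964
Sum of volumes = 138.2538
SG = 185.7 / 138.2538 = 1.343

SG = 1.343


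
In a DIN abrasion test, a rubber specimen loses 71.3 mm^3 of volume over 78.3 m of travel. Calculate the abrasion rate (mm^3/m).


Rate = volume_loss / distance
= 71.3 / 78.3
= 0.911 mm^3/m

0.911 mm^3/m


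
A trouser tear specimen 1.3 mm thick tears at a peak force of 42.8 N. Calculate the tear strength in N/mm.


Tear strength = force / thickness
= 42.8 / 1.3
= 32.92 N/mm

32.92 N/mm


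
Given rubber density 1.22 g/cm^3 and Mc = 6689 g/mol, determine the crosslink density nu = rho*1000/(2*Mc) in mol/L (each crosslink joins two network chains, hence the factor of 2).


nu = rho * 1000 / (2 * Mc)
nu = 1.22 * 1000 / (2 * 6689)
nu = 1220.0 / 13378
nu = 0.0912 mol/L

0.0912 mol/L


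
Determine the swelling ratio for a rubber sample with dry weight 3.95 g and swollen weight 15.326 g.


Q = W_swollen / W_dry
Q = 15.326 / 3.95
Q = 3.88

Q = 3.88


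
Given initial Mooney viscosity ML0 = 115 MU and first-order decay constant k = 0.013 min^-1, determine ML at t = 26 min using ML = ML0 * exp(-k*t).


ML = ML0 * exp(-k * t)
ML = 115 * exp(-0.013 * 26)
ML = 115 * 0.7132
ML = 82.02 MU

82.02 MU


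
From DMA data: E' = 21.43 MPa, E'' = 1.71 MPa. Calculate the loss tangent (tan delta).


tan delta = E'' / E'
= 1.71 / 21.43
= 0.0798

tan delta = 0.0798


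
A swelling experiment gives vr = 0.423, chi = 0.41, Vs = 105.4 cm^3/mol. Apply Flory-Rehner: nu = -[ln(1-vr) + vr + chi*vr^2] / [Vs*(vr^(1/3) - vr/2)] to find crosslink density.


ln(1 - vr) = ln(1 - 0.423) = -0.5499
Numerator = -((-0.5499) + 0.423 + 0.41 * 0.423^2) = 0.0536
Denominator = 105.4 * (0.423^(1/3) - 0.423/2) = 56.8281
nu = 0.0536 / 56.8281 = 9.4235e-04 mol/cm^3

9.4235e-04 mol/cm^3


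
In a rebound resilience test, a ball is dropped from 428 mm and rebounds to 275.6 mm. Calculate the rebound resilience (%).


Resilience = h_rebound / h_drop * 100
= 275.6 / 428 * 100
= 64.4%

64.4%


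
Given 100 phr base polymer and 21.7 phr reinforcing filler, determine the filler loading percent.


Filler % = filler / (rubber + filler) * 100
= 21.7 / (100 + 21.7) * 100
= 21.7 / 121.7 * 100
= 17.83%

17.83%


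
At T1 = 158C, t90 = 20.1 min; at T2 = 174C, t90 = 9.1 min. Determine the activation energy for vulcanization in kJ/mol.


T1 = 431.15 K, T2 = 447.15 K
1/T1 - 1/T2 = 8.2992e-05
ln(t1/t2) = ln(20.1/9.1) = 0.7924
Ea = 8.314 * 0.7924 / 8.2992e-05 = 79385.4686 J/mol
Ea = 79.39 kJ/mol

79.39 kJ/mol


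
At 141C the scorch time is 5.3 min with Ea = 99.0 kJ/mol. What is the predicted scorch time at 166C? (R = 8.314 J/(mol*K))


Convert temperatures: T1 = 141 + 273.15 = 414.15 K, T2 = 166 + 273.15 = 439.15 K
ts2_new = 5.3 * exp(99000 / 8.314 * (1/439.15 - 1/414.15))
1/T2 - 1/T1 = -1.3746e-04
ts2_new = 1.03 min

1.03 min


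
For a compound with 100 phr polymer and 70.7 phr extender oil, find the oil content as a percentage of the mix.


Oil % = oil / (100 + oil) * 100
= 70.7 / (100 + 70.7) * 100
= 70.7 / 170.7 * 100
= 41.42%

41.42%


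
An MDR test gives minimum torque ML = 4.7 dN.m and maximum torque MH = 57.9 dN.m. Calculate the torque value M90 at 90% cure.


M90 = ML + 0.9 * (MH - ML)
M90 = 4.7 + 0.9 * (57.9 - 4.7)
M90 = 4.7 + 0.9 * 53.2
M90 = 52.58 dN.m

52.58 dN.m


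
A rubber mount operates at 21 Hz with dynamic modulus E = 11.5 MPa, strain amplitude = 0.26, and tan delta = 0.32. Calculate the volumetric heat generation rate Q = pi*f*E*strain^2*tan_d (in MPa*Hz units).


Q = pi * f * E * strain^2 * tan_d
= pi * 21 * 11.5 * 0.26^2 * 0.32
= pi * 21 * 11.5 * 0.0676 * 0.32
= 16.4121

Q = 16.4121


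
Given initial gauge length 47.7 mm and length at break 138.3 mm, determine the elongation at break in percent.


Elongation = (Lf - L0) / L0 * 100
= (138.3 - 47.7) / 47.7 * 100
= 90.6 / 47.7 * 100
= 189.9%

189.9%


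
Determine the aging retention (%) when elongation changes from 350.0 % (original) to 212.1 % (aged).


Retention = aged / original * 100
= 212.1 / 350.0 * 100
= 60.6%

60.6%


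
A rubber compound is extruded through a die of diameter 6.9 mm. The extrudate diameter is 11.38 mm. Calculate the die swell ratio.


Die swell ratio = D_extrudate / D_die
= 11.38 / 6.9
= 1.649

Die swell = 1.649


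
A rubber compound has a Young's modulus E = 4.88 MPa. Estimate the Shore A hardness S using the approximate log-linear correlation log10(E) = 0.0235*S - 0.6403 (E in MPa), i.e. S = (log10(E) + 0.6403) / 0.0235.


log10(E) = 0.0235*S - 0.6403  =>  S = (log10(E) + 0.6403) / 0.0235
log10(4.88) = 0.688420
S = (0.688420 + 0.6403) / 0.0235 = 1.328720 / 0.0235
S = 56.5

Shore A = 56.5


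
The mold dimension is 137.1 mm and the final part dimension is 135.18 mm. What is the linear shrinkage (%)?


Shrinkage = (mold - part) / mold * 100
= (137.1 - 135.18) / 137.1 * 100
= 1.92 / 137.1 * 100
= 1.4%

1.4%


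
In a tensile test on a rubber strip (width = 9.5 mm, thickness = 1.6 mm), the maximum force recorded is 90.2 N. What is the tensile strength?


Area = width * thickness = 9.5 * 1.6 = 15.2 mm^2
TS = force / area = 90.2 / 15.2 = 5.93 MPa

5.93 MPa


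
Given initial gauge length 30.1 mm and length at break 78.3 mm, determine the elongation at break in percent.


Elongation = (Lf - L0) / L0 * 100
= (78.3 - 30.1) / 30.1 * 100
= 48.2 / 30.1 * 100
= 160.1%

160.1%


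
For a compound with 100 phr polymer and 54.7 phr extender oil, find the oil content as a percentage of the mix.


Oil % = oil / (100 + oil) * 100
= 54.7 / (100 + 54.7) * 100
= 54.7 / 154.7 * 100
= 35.36%

35.36%


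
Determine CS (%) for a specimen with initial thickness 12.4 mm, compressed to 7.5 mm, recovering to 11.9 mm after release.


CS = (t0 - recovered) / (t0 - ts) * 100
= (12.4 - 11.9) / (12.4 - 7.5) * 100
= 0.5 / 4.9 * 100
= 10.2%

10.2%


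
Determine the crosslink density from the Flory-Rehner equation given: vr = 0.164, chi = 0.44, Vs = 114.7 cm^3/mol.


ln(1 - vr) = ln(1 - 0.164) = -0.1791
Numerator = -((-0.1791) + 0.164 + 0.44 * 0.164^2) = 0.0033
Denominator = 114.7 * (0.164^(1/3) - 0.164/2) = 53.3780
nu = 0.0033 / 53.3780 = 6.1681e-05 mol/cm^3

6.1681e-05 mol/cm^3


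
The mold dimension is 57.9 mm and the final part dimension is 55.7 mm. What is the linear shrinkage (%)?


Shrinkage = (mold - part) / mold * 100
= (57.9 - 55.7) / 57.9 * 100
= 2.2 / 57.9 * 100
= 3.8%

3.8%


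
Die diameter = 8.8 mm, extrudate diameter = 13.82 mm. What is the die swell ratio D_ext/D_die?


Die swell ratio = D_extrudate / D_die
= 13.82 / 8.8
= 1.57

Die swell = 1.57


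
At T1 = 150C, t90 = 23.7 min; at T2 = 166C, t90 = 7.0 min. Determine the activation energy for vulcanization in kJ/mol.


T1 = 423.15 K, T2 = 439.15 K
1/T1 - 1/T2 = 8.6102e-05
ln(t1/t2) = ln(23.7/7.0) = 1.2196
Ea = 8.314 * 1.2196 / 8.6102e-05 = 117761.1901 J/mol
Ea = 117.76 kJ/mol

117.76 kJ/mol


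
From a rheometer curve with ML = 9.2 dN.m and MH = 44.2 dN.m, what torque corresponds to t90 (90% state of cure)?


M90 = ML + 0.9 * (MH - ML)
M90 = 9.2 + 0.9 * (44.2 - 9.2)
M90 = 9.2 + 0.9 * 35.0
M90 = 40.7 dN.m

40.7 dN.m


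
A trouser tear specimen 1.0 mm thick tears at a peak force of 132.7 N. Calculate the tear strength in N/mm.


Tear strength = force / thickness
= 132.7 / 1.0
= 132.7 N/mm

132.7 N/mm


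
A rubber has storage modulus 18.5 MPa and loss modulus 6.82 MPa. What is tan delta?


tan delta = E'' / E'
= 6.82 / 18.5
= 0.3686

tan delta = 0.3686


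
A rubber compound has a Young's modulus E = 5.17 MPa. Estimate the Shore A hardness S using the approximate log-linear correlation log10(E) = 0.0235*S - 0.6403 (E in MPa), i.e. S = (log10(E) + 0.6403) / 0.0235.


log10(E) = 0.0235*S - 0.6403  =>  S = (log10(E) + 0.6403) / 0.0235
log10(5.17) = 0.713491
S = (0.713491 + 0.6403) / 0.0235 = 1.353791 / 0.0235
S = 57.6

Shore A = 57.6


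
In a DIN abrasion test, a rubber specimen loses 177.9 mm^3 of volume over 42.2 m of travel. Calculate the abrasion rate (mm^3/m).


Rate = volume_loss / distance
= 177.9 / 42.2
= 4.216 mm^3/m

4.216 mm^3/m


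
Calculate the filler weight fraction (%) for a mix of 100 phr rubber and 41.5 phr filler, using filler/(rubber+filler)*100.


Filler % = filler / (rubber + filler) * 100
= 41.5 / (100 + 41.5) * 100
= 41.5 / 141.5 * 100
= 29.33%

29.33%


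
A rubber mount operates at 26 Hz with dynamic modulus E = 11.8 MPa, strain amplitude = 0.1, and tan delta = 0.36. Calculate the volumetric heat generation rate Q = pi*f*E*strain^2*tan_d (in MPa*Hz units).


Q = pi * f * E * strain^2 * tan_d
= pi * 26 * 11.8 * 0.1^2 * 0.36
= pi * 26 * 11.8 * 0.0100 * 0.36
= 3.4698

Q = 3.4698


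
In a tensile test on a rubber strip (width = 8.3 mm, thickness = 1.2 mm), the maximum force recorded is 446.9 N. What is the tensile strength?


Area = width * thickness = 8.3 * 1.2 = 9.96 mm^2
TS = force / area = 446.9 / 9.96 = 44.87 MPa

44.87 MPa


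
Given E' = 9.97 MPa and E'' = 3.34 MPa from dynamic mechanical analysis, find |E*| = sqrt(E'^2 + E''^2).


|E*| = sqrt(E'^2 + E''^2)
= sqrt(9.97^2 + 3.34^2)
= sqrt(99.4009 + 11.1556)
= 10.515 MPa

10.515 MPa


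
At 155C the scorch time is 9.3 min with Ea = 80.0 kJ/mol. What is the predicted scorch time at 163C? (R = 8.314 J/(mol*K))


Convert temperatures: T1 = 155 + 273.15 = 428.15 K, T2 = 163 + 273.15 = 436.15 K
ts2_new = 9.3 * exp(80000 / 8.314 * (1/436.15 - 1/428.15))
1/T2 - 1/T1 = -4.2841e-05
ts2_new = 6.16 min

6.16 min


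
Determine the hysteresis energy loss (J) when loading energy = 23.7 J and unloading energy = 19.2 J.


Hysteresis loss = loading - unloading
= 23.7 - 19.2
= 4.5 J

4.5 J


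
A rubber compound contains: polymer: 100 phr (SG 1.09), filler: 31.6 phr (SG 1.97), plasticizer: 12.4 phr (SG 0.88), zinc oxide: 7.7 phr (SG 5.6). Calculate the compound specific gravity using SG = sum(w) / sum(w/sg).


Sum of weights = 151.7
Volume contributions:
  polymer: 100/1.09 = 91.7431
  filler: 31.6/1.97 = 16.0406
  plasticizer: 12.4/0.88 = 14.0909
  zinc oxide: 7.7/5.6 = 1.3750
Sum of volumes = 123.2496
SG = 151.7 / 123.2496 = 1.231

SG = 1.231


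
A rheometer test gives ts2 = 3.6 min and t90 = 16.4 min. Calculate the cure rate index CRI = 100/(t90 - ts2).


CRI = 100 / (t90 - ts2)
= 100 / (16.4 - 3.6)
= 100 / 12.8
= 7.81 min^-1

7.81 min^-1


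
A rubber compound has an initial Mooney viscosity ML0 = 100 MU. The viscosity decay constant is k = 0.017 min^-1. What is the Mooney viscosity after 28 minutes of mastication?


ML = ML0 * exp(-k * t)
ML = 100 * exp(-0.017 * 28)
ML = 100 * 0.6213
ML = 62.13 MU

62.13 MU


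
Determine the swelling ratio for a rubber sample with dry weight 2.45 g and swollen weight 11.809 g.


Q = W_swollen / W_dry
Q = 11.809 / 2.45
Q = 4.82

Q = 4.82


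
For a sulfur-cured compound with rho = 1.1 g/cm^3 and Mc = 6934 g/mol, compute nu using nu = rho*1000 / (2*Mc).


nu = rho * 1000 / (2 * Mc)
nu = 1.1 * 1000 / (2 * 6934)
nu = 1100.0 / 13868
nu = 0.0793 mol/L

0.0793 mol/L


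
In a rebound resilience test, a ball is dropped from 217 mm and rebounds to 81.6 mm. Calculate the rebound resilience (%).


Resilience = h_rebound / h_drop * 100
= 81.6 / 217 * 100
= 37.6%

37.6%


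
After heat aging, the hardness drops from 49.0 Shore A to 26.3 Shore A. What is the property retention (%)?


Retention = aged / original * 100
= 26.3 / 49.0 * 100
= 53.7%

53.7%


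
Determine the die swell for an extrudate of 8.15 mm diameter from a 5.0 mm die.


Die swell ratio = D_extrudate / D_die
= 8.15 / 5.0
= 1.63

Die swell = 1.63


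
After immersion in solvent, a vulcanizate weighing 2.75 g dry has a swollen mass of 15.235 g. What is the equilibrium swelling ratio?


Q = W_swollen / W_dry
Q = 15.235 / 2.75
Q = 5.54

Q = 5.54


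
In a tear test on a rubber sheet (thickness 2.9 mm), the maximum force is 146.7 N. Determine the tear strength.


Tear strength = force / thickness
= 146.7 / 2.9
= 50.59 N/mm

50.59 N/mm


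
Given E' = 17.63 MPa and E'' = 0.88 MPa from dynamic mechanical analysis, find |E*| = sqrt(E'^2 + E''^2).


|E*| = sqrt(E'^2 + E''^2)
= sqrt(17.63^2 + 0.88^2)
= sqrt(310.8169 + 0.7744)
= 17.652 MPa

17.652 MPa


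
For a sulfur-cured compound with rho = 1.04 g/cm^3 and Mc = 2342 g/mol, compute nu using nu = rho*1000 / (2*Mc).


nu = rho * 1000 / (2 * Mc)
nu = 1.04 * 1000 / (2 * 2342)
nu = 1040.0 / 4684
nu = 0.2220 mol/L

0.2220 mol/L


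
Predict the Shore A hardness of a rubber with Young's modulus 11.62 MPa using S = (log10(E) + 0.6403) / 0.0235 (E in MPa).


log10(E) = 0.0235*S - 0.6403  =>  S = (log10(E) + 0.6403) / 0.0235
log10(11.62) = 1.065206
S = (1.065206 + 0.6403) / 0.0235 = 1.705506 / 0.0235
S = 72.6

Shore A = 72.6


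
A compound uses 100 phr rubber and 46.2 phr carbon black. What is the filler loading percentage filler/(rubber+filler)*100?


Filler % = filler / (rubber + filler) * 100
= 46.2 / (100 + 46.2) * 100
= 46.2 / 146.2 * 100
= 31.6%

31.6%


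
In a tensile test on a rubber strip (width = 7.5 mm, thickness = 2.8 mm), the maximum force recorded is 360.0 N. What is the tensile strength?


Area = width * thickness = 7.5 * 2.8 = 21.0 mm^2
TS = force / area = 360.0 / 21.0 = 17.14 MPa

17.14 MPa


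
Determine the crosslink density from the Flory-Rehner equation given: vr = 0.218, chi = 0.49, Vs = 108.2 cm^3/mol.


ln(1 - vr) = ln(1 - 0.218) = -0.2459
Numerator = -((-0.2459) + 0.218 + 0.49 * 0.218^2) = 0.0046
Denominator = 108.2 * (0.218^(1/3) - 0.218/2) = 53.3260
nu = 0.0046 / 53.3260 = 8.6520e-05 mol/cm^3

8.6520e-05 mol/cm^3


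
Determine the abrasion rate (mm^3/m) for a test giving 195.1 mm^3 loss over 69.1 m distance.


Rate = volume_loss / distance
= 195.1 / 69.1
= 2.823 mm^3/m

2.823 mm^3/m


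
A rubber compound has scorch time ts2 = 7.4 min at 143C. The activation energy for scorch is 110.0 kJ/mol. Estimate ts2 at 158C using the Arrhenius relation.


Convert temperatures: T1 = 143 + 273.15 = 416.15 K, T2 = 158 + 273.15 = 431.15 K
ts2_new = 7.4 * exp(110000 / 8.314 * (1/431.15 - 1/416.15))
1/T2 - 1/T1 = -8.3601e-05
ts2_new = 2.45 min

2.45 min


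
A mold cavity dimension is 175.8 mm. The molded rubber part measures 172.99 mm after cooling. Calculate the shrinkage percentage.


Shrinkage = (mold - part) / mold * 100
= (175.8 - 172.99) / 175.8 * 100
= 2.81 / 175.8 * 100
= 1.6%

1.6%


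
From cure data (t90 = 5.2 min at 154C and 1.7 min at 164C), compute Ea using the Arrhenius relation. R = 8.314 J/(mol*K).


T1 = 427.15 K, T2 = 437.15 K
1/T1 - 1/T2 = 5.3554e-05
ln(t1/t2) = ln(5.2/1.7) = 1.1180
Ea = 8.314 * 1.1180 / 5.3554e-05 = 173569.9411 J/mol
Ea = 173.57 kJ/mol

173.57 kJ/mol


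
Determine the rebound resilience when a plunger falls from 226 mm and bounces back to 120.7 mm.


Resilience = h_rebound / h_drop * 100
= 120.7 / 226 * 100
= 53.4%

53.4%


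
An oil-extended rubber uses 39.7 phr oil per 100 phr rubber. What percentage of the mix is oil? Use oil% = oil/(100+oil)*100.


Oil % = oil / (100 + oil) * 100
= 39.7 / (100 + 39.7) * 100
= 39.7 / 139.7 * 100
= 28.42%

28.42%


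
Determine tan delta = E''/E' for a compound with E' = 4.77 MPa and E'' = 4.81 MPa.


tan delta = E'' / E'
= 4.81 / 4.77
= 1.0084

tan delta = 1.0084


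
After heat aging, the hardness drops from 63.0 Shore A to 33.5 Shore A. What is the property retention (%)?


Retention = aged / original * 100
= 33.5 / 63.0 * 100
= 53.2%

53.2%


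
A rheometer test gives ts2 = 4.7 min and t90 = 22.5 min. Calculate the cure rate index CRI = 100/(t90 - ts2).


CRI = 100 / (t90 - ts2)
= 100 / (22.5 - 4.7)
= 100 / 17.8
= 5.62 min^-1

5.62 min^-1


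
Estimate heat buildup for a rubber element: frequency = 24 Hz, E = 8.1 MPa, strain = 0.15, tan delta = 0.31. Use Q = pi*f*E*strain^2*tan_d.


Q = pi * f * E * strain^2 * tan_d
= pi * 24 * 8.1 * 0.15^2 * 0.31
= pi * 24 * 8.1 * 0.0225 * 0.31
= 4.2598

Q = 4.2598


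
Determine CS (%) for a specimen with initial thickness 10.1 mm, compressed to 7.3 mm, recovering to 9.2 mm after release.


CS = (t0 - recovered) / (t0 - ts) * 100
= (10.1 - 9.2) / (10.1 - 7.3) * 100
= 0.9 / 2.8 * 100
= 32.1%

32.1%


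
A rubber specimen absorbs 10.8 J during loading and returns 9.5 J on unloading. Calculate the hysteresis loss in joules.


Hysteresis loss = loading - unloading
= 10.8 - 9.5
= 1.3 J

1.3 J


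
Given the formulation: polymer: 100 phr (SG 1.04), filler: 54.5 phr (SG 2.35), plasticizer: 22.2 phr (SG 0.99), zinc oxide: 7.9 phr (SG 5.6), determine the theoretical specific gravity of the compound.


Sum of weights = 184.6
Volume contributions:
  polymer: 100/1.04 = 96.1538
  filler: 54.5/2.35 = 23.1915
  plasticizer: 22.2/0.99 = 22.4242
  zinc oxide: 7.9/5.6 = 1.4107
Sum of volumes = 143.1803
SG = 184.6 / 143.1803 = 1.289

SG = 1.289


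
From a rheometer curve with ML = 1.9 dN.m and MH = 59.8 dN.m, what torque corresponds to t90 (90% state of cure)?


M90 = ML + 0.9 * (MH - ML)
M90 = 1.9 + 0.9 * (59.8 - 1.9)
M90 = 1.9 + 0.9 * 57.9
M90 = 54.01 dN.m

54.01 dN.m


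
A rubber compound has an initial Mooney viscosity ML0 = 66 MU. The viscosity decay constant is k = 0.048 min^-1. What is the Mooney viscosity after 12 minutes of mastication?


ML = ML0 * exp(-k * t)
ML = 66 * exp(-0.048 * 12)
ML = 66 * 0.5621
ML = 37.1 MU

37.1 MU


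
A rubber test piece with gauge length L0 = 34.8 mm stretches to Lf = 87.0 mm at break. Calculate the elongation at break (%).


Elongation = (Lf - L0) / L0 * 100
= (87.0 - 34.8) / 34.8 * 100
= 52.2 / 34.8 * 100
= 150.0%

150.0%


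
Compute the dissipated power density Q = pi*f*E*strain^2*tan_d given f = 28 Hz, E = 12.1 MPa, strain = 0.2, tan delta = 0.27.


Q = pi * f * E * strain^2 * tan_d
= pi * 28 * 12.1 * 0.2^2 * 0.27
= pi * 28 * 12.1 * 0.0400 * 0.27
= 11.4952

Q = 11.4952


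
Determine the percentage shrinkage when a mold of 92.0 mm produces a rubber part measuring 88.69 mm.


Shrinkage = (mold - part) / mold * 100
= (92.0 - 88.69) / 92.0 * 100
= 3.31 / 92.0 * 100
= 3.6%

3.6%


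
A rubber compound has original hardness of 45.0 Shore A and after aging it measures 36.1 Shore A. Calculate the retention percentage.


Retention = aged / original * 100
= 36.1 / 45.0 * 100
= 80.2%

80.2%


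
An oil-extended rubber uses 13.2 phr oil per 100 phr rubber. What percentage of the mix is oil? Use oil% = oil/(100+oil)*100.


Oil % = oil / (100 + oil) * 100
= 13.2 / (100 + 13.2) * 100
= 13.2 / 113.2 * 100
= 11.66%

11.66%


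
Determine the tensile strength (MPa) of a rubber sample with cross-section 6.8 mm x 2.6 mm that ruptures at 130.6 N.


Area = width * thickness = 6.8 * 2.6 = 17.68 mm^2
TS = force / area = 130.6 / 17.68 = 7.39 MPa

7.39 MPa


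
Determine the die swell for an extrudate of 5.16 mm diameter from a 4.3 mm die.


Die swell ratio = D_extrudate / D_die
= 5.16 / 4.3
= 1.2

Die swell = 1.2


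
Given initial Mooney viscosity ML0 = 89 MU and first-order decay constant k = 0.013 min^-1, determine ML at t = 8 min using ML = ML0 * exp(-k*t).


ML = ML0 * exp(-k * t)
ML = 89 * exp(-0.013 * 8)
ML = 89 * 0.9012
ML = 80.21 MU

80.21 MU


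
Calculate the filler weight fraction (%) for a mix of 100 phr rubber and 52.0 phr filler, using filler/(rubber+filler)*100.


Filler % = filler / (rubber + filler) * 100
= 52.0 / (100 + 52.0) * 100
= 52.0 / 152.0 * 100
= 34.21%

34.21%


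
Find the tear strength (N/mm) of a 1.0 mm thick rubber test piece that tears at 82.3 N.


Tear strength = force / thickness
= 82.3 / 1.0
= 82.3 N/mm

82.3 N/mm


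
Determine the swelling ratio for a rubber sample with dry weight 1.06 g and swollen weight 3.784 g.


Q = W_swollen / W_dry
Q = 3.784 / 1.06
Q = 3.57

Q = 3.57


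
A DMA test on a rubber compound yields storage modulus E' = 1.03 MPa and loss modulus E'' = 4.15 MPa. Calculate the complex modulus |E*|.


|E*| = sqrt(E'^2 + E''^2)
= sqrt(1.03^2 + 4.15^2)
= sqrt(1.0609 + 17.2225)
= 4.276 MPa

4.276 MPa


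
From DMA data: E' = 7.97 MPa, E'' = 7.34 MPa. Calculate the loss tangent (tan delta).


tan delta = E'' / E'
= 7.34 / 7.97
= 0.921

tan delta = 0.921


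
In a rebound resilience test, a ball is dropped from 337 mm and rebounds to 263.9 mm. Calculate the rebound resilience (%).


Resilience = h_rebound / h_drop * 100
= 263.9 / 337 * 100
= 78.3%

78.3%


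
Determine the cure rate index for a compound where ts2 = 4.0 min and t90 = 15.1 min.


CRI = 100 / (t90 - ts2)
= 100 / (15.1 - 4.0)
= 100 / 11.1
= 9.01 min^-1

9.01 min^-1


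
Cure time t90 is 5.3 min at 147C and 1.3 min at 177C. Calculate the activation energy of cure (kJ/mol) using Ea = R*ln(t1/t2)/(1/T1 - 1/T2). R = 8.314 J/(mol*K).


T1 = 420.15 K, T2 = 450.15 K
1/T1 - 1/T2 = 1.5862e-04
ln(t1/t2) = ln(5.3/1.3) = 1.4053
Ea = 8.314 * 1.4053 / 1.5862e-04 = 73660.1477 J/mol
Ea = 73.66 kJ/mol

73.66 kJ/mol


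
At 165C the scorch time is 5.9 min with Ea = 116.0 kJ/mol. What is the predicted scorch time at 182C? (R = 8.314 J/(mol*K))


Convert temperatures: T1 = 165 + 273.15 = 438.15 K, T2 = 182 + 273.15 = 455.15 K
ts2_new = 5.9 * exp(116000 / 8.314 * (1/455.15 - 1/438.15))
1/T2 - 1/T1 = -8.5246e-05
ts2_new = 1.8 min

1.8 min


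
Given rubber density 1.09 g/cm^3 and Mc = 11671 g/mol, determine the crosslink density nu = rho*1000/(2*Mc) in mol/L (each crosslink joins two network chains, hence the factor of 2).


nu = rho * 1000 / (2 * Mc)
nu = 1.09 * 1000 / (2 * 11671)
nu = 1090.0 / 23342
nu = 0.0467 mol/L

0.0467 mol/L


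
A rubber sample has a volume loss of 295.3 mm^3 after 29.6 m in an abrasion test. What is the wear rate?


Rate = volume_loss / distance
= 295.3 / 29.6
= 9.976 mm^3/m

9.976 mm^3/m


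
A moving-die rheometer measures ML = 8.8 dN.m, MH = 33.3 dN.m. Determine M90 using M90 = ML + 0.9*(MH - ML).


M90 = ML + 0.9 * (MH - ML)
M90 = 8.8 + 0.9 * (33.3 - 8.8)
M90 = 8.8 + 0.9 * 24.5
M90 = 30.85 dN.m

30.85 dN.m
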